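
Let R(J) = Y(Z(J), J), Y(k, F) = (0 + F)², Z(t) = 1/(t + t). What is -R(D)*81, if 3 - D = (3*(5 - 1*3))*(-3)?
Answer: -35721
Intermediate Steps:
Z(t) = 1/(2*t)
D = 21 (D = 3 - 3*(5 - 1*3)*(-3) = 3 - 3*(5 - 3)*(-3) = 3 - 3*2*(-3) = 3 - 6*(-3) = 3 - 1*(-18) = 3 + 18 = 21)
Y(k, F) = F²
R(J) = J²
-R(D)*81 = -21²*81 = -441*81 = -1*35721 = -35721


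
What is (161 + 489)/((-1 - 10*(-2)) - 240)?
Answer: -50/17 ≈ -2.9412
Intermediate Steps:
(161 + 489)/((-1 - 10*(-2)) - 240) = 650/((-1 + 20) - 240) = 650/(19 - 240) = 650/(-221) = 650*(-1/221) = -50/17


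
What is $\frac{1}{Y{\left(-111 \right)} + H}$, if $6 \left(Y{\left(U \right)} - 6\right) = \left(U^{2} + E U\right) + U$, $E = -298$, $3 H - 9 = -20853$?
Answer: $\frac{1}{606} \approx 0.0016502$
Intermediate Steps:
$H = -6948$ ($H = 3 + \frac{1}{3} \left(-20853\right) = 3 - 6951 = -6948$)
$Y{\left(U \right)} = 6 - \frac{99 U}{2} + \frac{U^{2}}{6}$ ($Y{\left(U \right)} = 6 + \frac{\left(U^{2} - 298 U\right) + U}{6} = 6 + \frac{U^{2} - 297 U}{6} = 6 + \left(- \frac{99 U}{2} + \frac{U^{2}}{6}\right) = 6 - \frac{99 U}{2} + \frac{U^{2}}{6}$)
$\frac{1}{Y{\left(-111 \right)} + H} = \frac{1}{\left(6 - - \frac{10989}{2} + \frac{\left(-111\right)^{2}}{6}\right) - 6948} = \frac{1}{\left(6 + \frac{10989}{2} + \frac{1}{6} \cdot 12321\right) - 6948} = \frac{1}{\left(6 + \frac{10989}{2} + \frac{4107}{2}\right) - 6948} = \frac{1}{7554 - 6948} = \frac{1}{606}$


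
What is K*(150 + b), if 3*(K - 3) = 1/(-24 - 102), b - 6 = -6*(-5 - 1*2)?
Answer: 12463/21 ≈ 593.48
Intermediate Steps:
b = 48 (b = 6 - 6*(-5 - 1*2) = 6 - 6*(-5 - 2) = 6 - 6*(-7) = 6 + 42 = 48)
K = 1133/378 (K = 3 + 1/(3*(-24 - 102)) = 3 + (1/3)/(-126) = 3 + (1/3)*(-1/126) = 3 - 1/378 = 1133/378 ≈ 2.9974)
K*(150 + b) = 1133*(150 + 48)/378 = (1133/378)*198 = 12463/21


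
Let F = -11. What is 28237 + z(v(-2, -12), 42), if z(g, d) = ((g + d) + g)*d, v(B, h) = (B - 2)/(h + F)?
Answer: 690359/23 ≈ 30016.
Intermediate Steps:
v(B, h) = (-2 + B)/(-11 + h) (v(B, h) = (B - 2)/(h - 11) = (-2 + B)/(-11 + h))
z(g, d) = d*(d + 2*g) (z(g, d) = ((d + g) + g)*d = (d + 2*g)*d = d*(d + 2*g))
28237 + z(v(-2, -12), 42) = 28237 + 42*(42 + 2*((-2 - 2)/(-11 - 12))) = 28237 + 42*(42 + 2*(-4/(-23))) = 28237 + 42*(42 + 2*(-1/23*(-4))) = 28237 + 42*(42 + 2*(4/23)) = 28237 + 42*(42 + 8/23) = 28237 + 42*(974/23) = 28237 + 40908/23 = 690359/23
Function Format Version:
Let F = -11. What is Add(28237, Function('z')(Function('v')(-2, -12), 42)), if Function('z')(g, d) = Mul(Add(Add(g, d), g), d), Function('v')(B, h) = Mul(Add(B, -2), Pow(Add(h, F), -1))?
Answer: Rational(690359, 23) ≈ 30016.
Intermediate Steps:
Function('v')(B, h) = Mul(Pow(Add(-11, h), -1), Add(-2, B)) (Function('v')(B, h) = Mul(Add(B, -2), Pow(Add(h, -11), -1)) = Mul(Add(-2, B), Pow(Add(-11, h), -1)) = Mul(Pow(Add(-11, h), -1), Add(-2, B)))
Function('z')(g, d) = Mul(d, Add(d, Mul(2, g))) (Function('z')(g, d) = Mul(Add(Add(d, g), g), d) = Mul(Add(d, Mul(2, g)), d) = Mul(d, Add(d, Mul(2, g))))
Add(28237, Function('z')(Function('v')(-2, -12), 42)) = Add(28237, Mul(42, Add(42, Mul(2, Mul(Pow(Add(-11, -12), -1), Add(-2, -2)))))) = Add(28237, Mul(42, Add(42, Mul(2, Mul(Pow(-23, -1), -4))))) = Add(28237, Mul(42, Add(42, Mul(2, Mul(Rational(-1, 23), -4))))) = Add(28237, Mul(42, Add(42, Mul(2, Rational(4, 23))))) = Add(28237, Mul(42, Add(42, Rational(8, 23)))) = Add(28237, Mul(42, Rational(974, 23))) = Add(28237, Rational(40908, 23)) = Rational(690359, 23)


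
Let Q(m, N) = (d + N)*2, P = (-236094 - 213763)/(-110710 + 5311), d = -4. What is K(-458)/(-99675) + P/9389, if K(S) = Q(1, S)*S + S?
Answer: -46476556832711/10959722661825 ≈ -4.2407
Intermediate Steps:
P = 449857/105399 (P = -449857/(-105399) = -449857*(-1/105399) = 449857/105399 ≈ 4.2681)
Q(m, N) = -8 + 2*N (Q(m, N) = (-4 + N)*2 = -8 + 2*N)
K(S) = S + S*(-8 + 2*S) (K(S) = (-8 + 2*S)*S + S = S*(-8 + 2*S) + S = S + S*(-8 + 2*S))
K(-458)/(-99675) + P/9389 = -458*(-7 + 2*(-458))/(-99675) + (449857/105399)/9389 = -458*(-7 - 916)*(-1/99675) + (449857/105399)*(1/9389) = -458*(-923)*(-1/99675) + 449857/989591211 = 422734*(-1/99675) + 449857/989591211 = -422734/99675 + 449857/989591211 = -46476556832711/10959722661825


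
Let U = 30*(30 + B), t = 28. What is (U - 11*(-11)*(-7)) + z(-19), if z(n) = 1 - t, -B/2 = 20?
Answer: -1174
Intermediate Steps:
B = -40 (B = -2*20 = -40)
U = -300 (U = 30*(30 - 40) = 30*(-10) = -300)
z(n) = -27 (z(n) = 1 - 1*28 = 1 - 28 = -27)
(U - 11*(-11)*(-7)) + z(-19) = (-300 - 11*(-11)*(-7)) - 27 = (-300 + 121*(-7)) - 27 = (-300 - 847) - 27 = -1147 - 27 = -1174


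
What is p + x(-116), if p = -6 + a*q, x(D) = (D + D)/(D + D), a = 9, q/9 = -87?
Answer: -7052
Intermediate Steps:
q = -783 (q = 9*(-87) = -783)
x(D) = 1 (x(D) = (2*D)/((2*D)) = (2*D)*(1/(2*D)) = 1)
p = -7053 (p = -6 + 9*(-783) = -6 - 7047 = -7053)
p + x(-116) = -7053 + 1 = -7052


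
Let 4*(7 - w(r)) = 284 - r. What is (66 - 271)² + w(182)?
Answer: 84013/2 ≈ 42007.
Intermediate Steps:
w(r) = -64 + r/4 (w(r) = 7 - (284 - r)/4 = 7 + (-71 + r/4) = -64 + r/4)
(66 - 271)² + w(182) = (66 - 271)² + (-64 + (¼)*182) = (-205)² + (-64 + 91/2) = 42025 - 37/2 = 84013/2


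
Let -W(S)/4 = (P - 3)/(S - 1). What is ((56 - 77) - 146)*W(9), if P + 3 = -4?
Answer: -835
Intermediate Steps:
P = -7 (P = -3 - 4 = -7)
W(S) = 40/(-1 + S) (W(S) = -4*(-7 - 3)/(S - 1) = -(-40)/(-1 + S) = 40/(-1 + S))
((56 - 77) - 146)*W(9) = ((56 - 77) - 146)*(40/(-1 + 9)) = (-21 - 146)*(40/8) = -6680/8 = -167*5 = -835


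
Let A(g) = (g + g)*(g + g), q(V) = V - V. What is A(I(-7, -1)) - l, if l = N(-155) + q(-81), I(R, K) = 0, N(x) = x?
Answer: 155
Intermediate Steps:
q(V) = 0
A(g) = 4*g² (A(g) = (2*g)*(2*g) = 4*g²)
l = -155 (l = -155 + 0 = -155)
A(I(-7, -1)) - l = 4*0² - 1*(-155) = 4*0 + 155 = 0 + 155 = 155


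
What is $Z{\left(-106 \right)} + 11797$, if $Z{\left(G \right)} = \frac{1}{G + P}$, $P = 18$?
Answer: $\frac{1038135}{88} \approx 11797.0$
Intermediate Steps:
$Z{\left(G \right)} = \frac{1}{18 + G}$ ($Z{\left(G \right)} = \frac{1}{G + 18} = \frac{1}{18 + G}$)
$Z{\left(-106 \right)} + 11797 = \frac{1}{18 - 106} + 11797 = \frac{1}{-88} + 11797 = - \frac{1}{88} + 11797 = \frac{1038135}{88}$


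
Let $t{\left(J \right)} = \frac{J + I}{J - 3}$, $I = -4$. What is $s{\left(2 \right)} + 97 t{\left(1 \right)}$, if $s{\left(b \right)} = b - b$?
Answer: $\frac{291}{2} \approx 145.5$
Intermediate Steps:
$s{\left(b \right)} = 0$
$t{\left(J \right)} = \frac{-4 + J}{-3 + J}$ ($t{\left(J \right)} = \frac{J - 4}{J - 3} = \frac{-4 + J}{-3 + J}$)
$s{\left(2 \right)} + 97 t{\left(1 \right)} = 0 + 97 \frac{-4 + 1}{-3 + 1} = 0 + 97 \frac{1}{-2} \left(-3\right) = 0 + 97 \left(\left(- \frac{1}{2}\right) \left(-3\right)\right) = 0 + 97 \cdot \frac{3}{2} = 0 + \frac{291}{2} = \frac{291}{2}$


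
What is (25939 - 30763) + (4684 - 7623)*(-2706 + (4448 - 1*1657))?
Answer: -254639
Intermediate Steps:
(25939 - 30763) + (4684 - 7623)*(-2706 + (4448 - 1*1657)) = -4824 - 2939*(-2706 + (4448 - 1657)) = -4824 - 2939*(-2706 + 2791) = -4824 - 2939*85 = -4824 - 249815 = -254639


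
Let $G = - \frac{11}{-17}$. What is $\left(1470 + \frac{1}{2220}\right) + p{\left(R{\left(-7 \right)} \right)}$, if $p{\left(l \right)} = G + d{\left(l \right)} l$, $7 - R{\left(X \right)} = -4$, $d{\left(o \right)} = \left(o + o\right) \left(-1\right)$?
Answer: $\frac{46369157}{37740} \approx 1228.6$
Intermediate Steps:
$d{\left(o \right)} = - 2 o$ ($d{\left(o \right)} = 2 o \left(-1\right) = - 2 o$)
$R{\left(X \right)} = 11$ ($R{\left(X \right)} = 7 - -4 = 7 + 4 = 11$)
$G = \frac{11}{17}$ ($G = \left(-11\right) \left(- \frac{1}{17}\right) = \frac{11}{17} \approx 0.64706$)
$p{\left(l \right)} = \frac{11}{17} - 2 l^{2}$ ($p{\left(l \right)} = \frac{11}{17} + - 2 l l = \frac{11}{17} - 2 l^{2}$)
$\left(1470 + \frac{1}{2220}\right) + p{\left(R{\left(-7 \right)} \right)} = \left(1470 + \frac{1}{2220}\right) + \left(\frac{11}{17} - 2 \cdot 11^{2}\right) = \left(1470 + \frac{1}{2220}\right) + \left(\frac{11}{17} - 242\right) = \frac{3263401}{2220} + \left(\frac{11}{17} - 242\right) = \frac{3263401}{2220} - \frac{4103}{17} = \frac{46369157}{37740}$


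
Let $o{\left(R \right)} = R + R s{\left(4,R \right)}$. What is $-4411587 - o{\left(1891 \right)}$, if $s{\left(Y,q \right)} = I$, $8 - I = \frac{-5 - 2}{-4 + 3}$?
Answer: $-4415369$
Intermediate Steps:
$I = 1$ ($I = 8 - \frac{-5 - 2}{-4 + 3} = 8 - - \frac{7}{-1} = 8 - \left(-7\right) \left(-1\right) = 8 - 7 = 1$)
$s{\left(Y,q \right)} = 1$
$o{\left(R \right)} = 2 R$ ($o{\left(R \right)} = R + R 1 = R + R = 2 R$)
$-4411587 - o{\left(1891 \right)} = -4411587 - 2 \cdot 1891 = -4411587 - 3782 = -4415369$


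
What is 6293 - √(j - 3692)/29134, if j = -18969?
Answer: 6293 - I*√22661/29134 ≈ 6293.0 - 0.005167*I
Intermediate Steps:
6293 - √(j - 3692)/29134 = 6293 - √(-18969 - 3692)/29134 = 6293 - √(-22661)/29134 = 6293 - I*√22661/29134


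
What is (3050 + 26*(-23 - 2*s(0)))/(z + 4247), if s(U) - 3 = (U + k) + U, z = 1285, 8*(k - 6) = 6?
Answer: 1945/5532 ≈ 0.35159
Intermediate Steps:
k = 27/4 (k = 6 + (1/8)*6 = 6 + 3/4 = 27/4 ≈ 6.7500)
s(U) = 39/4 + 2*U (s(U) = 3 + ((U + 27/4) + U) = 3 + ((27/4 + U) + U) = 3 + (27/4 + 2*U) = 39/4 + 2*U)
(3050 + 26*(-23 - 2*s(0)))/(z + 4247) = (3050 + 26*(-23 - 2*(39/4 + 2*0)))/(1285 + 4247) = (3050 + 26*(-23 - 2*(39/4 + 0)))/5532 = (3050 + 26*(-23 - 2*39/4))*(1/5532) = (3050 + 26*(-23 - 39/2))*(1/5532) = (3050 + 26*(-85/2))*(1/5532) = (3050 - 1105)*(1/5532) = 1945*(1/5532) = 1945/5532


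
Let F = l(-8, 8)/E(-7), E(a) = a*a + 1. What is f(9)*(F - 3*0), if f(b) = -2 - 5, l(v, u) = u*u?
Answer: -224/25 ≈ -8.9600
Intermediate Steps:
l(v, u) = u**2
f(b) = -7
E(a) = 1 + a**2 (E(a) = a**2 + 1 = 1 + a**2)
F = 32/25 (F = 8**2/(1 + (-7)**2) = 64/(1 + 49) = 64/50 = 64*(1/50) = 32/25 ≈ 1.2800)
f(9)*(F - 3*0) = -7*(32/25 - 3*0) = -7*(32/25 + 0) = -7*32/25 = -224/25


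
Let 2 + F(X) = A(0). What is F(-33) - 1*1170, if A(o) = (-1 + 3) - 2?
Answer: -1172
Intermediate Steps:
A(o) = 0 (A(o) = 2 - 2 = 0)
F(X) = -2 (F(X) = -2 + 0 = -2)
F(-33) - 1*1170 = -2 - 1*1170 = -2 - 1170 = -1172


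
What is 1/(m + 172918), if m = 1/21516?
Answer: 21516/3720503689 ≈ 5.7831e-6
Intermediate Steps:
m = 1/21516 ≈ 4.6477e-5
1/(m + 172918) = 1/(1/21516 + 172918) = 1/(3720503689/21516) = 21516/3720503689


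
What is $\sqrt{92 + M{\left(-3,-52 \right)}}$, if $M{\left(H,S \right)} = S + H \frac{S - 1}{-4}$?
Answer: $\frac{1}{2} \approx 0.5$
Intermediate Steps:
$M{\left(H,S \right)} = S + H \left(\frac{1}{4} - \frac{S}{4}\right)$ ($M{\left(H,S \right)} = S + H \left(-1 + S\right) \left(- \frac{1}{4}\right) = S + H \left(\frac{1}{4} - \frac{S}{4}\right)$)
$\sqrt{92 + M{\left(-3,-52 \right)}} = \sqrt{92 - \left(\frac{211}{4} + 39\right)} = \sqrt{92 - \frac{367}{4}} = \sqrt{\frac{1}{4}} = \frac{1}{2}$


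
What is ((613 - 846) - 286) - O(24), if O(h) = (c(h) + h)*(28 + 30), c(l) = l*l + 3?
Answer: -35493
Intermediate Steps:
c(l) = 3 + l² (c(l) = l² + 3 = 3 + l²)
O(h) = 174 + 58*h + 58*h² (O(h) = ((3 + h²) + h)*(28 + 30) = (3 + h + h²)*58 = 174 + 58*h + 58*h²)
((613 - 846) - 286) - O(24) = ((613 - 846) - 286) - (174 + 58*24 + 58*24²) = (-233 - 286) - (174 + 1392 + 58*576) = -519 - (174 + 1392 + 33408) = -519 - 1*34974 = -519 - 34974 = -35493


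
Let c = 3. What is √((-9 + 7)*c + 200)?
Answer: √194 ≈ 13.928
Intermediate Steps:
√((-9 + 7)*c + 200) = √((-9 + 7)*3 + 200) = √(-2*3 + 200) = √(-6 + 200) = √194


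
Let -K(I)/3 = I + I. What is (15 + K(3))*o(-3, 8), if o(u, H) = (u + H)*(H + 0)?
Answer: -120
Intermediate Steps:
K(I) = -6*I (K(I) = -3*(I + I) = -6*I)
o(u, H) = H*(H + u) (o(u, H) = (H + u)*H = H*(H + u))
(15 + K(3))*o(-3, 8) = (15 - 6*3)*(8*(8 - 3)) = (15 - 18)*(8*5) = -3*40 = -120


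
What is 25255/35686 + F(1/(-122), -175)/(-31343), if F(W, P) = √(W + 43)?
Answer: 25255/35686 - √639890/3823846 ≈ 0.70749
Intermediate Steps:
F(W, P) = √(43 + W)
25255/35686 + F(1/(-122), -175)/(-31343) = 25255/35686 + √(43 + 1/(-122))/(-31343) = 25255*(1/35686) + √(43 - 1/122)*(-1/31343) = 25255/35686 + √(5245/122)*(-1/31343) = 25255/35686 + (√639890/122)*(-1/31343) = 25255/35686 - √639890/3823846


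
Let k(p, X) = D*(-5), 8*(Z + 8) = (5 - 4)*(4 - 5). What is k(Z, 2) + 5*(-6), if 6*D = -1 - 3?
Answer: -80/3 ≈ -26.667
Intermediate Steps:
Z = -65/8 (Z = -8 + ((5 - 4)*(4 - 5))/8 = -8 + (1*(-1))/8 = -8 + (⅛)*(-1) = -8 - ⅛ = -65/8 ≈ -8.1250)
D = -⅔ (D = (-1 - 3)/6 = (⅙)*(-4) = -⅔ ≈ -0.66667)
k(p, X) = 10/3 (k(p, X) = -⅔*(-5) = 10/3)
k(Z, 2) + 5*(-6) = 10/3 + 5*(-6) = 10/3 - 30 = -80/3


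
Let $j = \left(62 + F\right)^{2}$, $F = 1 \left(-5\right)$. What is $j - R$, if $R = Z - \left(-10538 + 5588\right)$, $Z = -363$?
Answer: $-1338$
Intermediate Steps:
$F = -5$
$R = 4587$ ($R = -363 - \left(-10538 + 5588\right) = -363 - -4950 = -363 + 4950 = 4587$)
$j = 3249$ ($j = \left(62 - 5\right)^{2} = 57^{2} = 3249$)
$j - R = 3249 - 4587 = -1338$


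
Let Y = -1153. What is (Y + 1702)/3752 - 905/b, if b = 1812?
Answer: -600193/1699656 ≈ -0.35313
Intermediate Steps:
(Y + 1702)/3752 - 905/b = (-1153 + 1702)/3752 - 905/1812 = 549*(1/3752) - 905*1/1812 = 549/3752 - 905/1812 = -600193/1699656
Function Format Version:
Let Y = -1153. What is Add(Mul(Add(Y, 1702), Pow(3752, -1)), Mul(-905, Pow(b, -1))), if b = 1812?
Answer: Rational(-600193, 1699656) ≈ -0.35313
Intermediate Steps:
Add(Mul(Add(Y, 1702), Pow(3752, -1)), Mul(-905, Pow(b, -1))) = Add(Mul(Add(-1153, 1702), Pow(3752, -1)), Mul(-905, Pow(1812, -1))) = Add(Mul(549, Rational(1, 3752)), Mul(-905, Rational(1, 1812))) = Add(Rational(549, 3752), Rational(-905, 1812)) = Rational(-600193, 1699656)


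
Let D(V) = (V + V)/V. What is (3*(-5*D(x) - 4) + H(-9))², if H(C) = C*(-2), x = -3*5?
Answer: 576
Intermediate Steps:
x = -15
H(C) = -2*C
D(V) = 2 (D(V) = (2*V)/V = 2)
(3*(-5*D(x) - 4) + H(-9))² = (3*(-5*2 - 4) - 2*(-9))² = (3*(-10 - 4) + 18)² = (3*(-14) + 18)² = (-42 + 18)² = (-24)² = 576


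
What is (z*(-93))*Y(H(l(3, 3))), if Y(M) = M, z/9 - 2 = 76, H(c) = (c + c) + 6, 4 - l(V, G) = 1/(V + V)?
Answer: -892242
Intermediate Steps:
l(V, G) = 4 - 1/(2*V) (l(V, G) = 4 - 1/(V + V) = 4 - 1/(2*V))
H(c) = 6 + 2*c (H(c) = 2*c + 6 = 6 + 2*c)
z = 702 (z = 18 + 9*76 = 18 + 684 = 702)
(z*(-93))*Y(H(l(3, 3))) = (702*(-93))*(6 + 2*(4 - 1/2/3)) = -65286*(6 + 2*(4 - 1/2*1/3)) = -65286*(6 + 2*(4 - 1/6)) = -65286*(6 + 2*(23/6)) = -65286*(6 + 23/3) = -65286*41/3 = -892242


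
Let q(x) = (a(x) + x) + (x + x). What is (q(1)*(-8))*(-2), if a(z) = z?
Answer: 64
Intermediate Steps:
q(x) = 4*x (q(x) = (x + x) + (x + x) = 2*x + 2*x = 4*x)
(q(1)*(-8))*(-2) = ((4*1)*(-8))*(-2) = (4*(-8))*(-2) = -32*(-2) = 64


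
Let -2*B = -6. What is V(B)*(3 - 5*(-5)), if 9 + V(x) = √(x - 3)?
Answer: -252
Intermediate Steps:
B = 3 (B = -½*(-6) = 3)
V(x) = -9 + √(-3 + x) (V(x) = -9 + √(x - 3) = -9 + √(-3 + x))
V(B)*(3 - 5*(-5)) = (-9 + √(-3 + 3))*(3 - 5*(-5)) = (-9 + √0)*(3 + 25) = (-9 + 0)*28 = -9*28 = -252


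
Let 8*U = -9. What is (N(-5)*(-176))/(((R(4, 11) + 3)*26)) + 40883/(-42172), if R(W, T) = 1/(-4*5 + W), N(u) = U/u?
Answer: -14746001/9910420 ≈ -1.4879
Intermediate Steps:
U = -9/8 (U = (1/8)*(-9) = -9/8 ≈ -1.1250)
N(u) = -9/(8*u)
R(W, T) = 1/(-20 + W)
(N(-5)*(-176))/(((R(4, 11) + 3)*26)) + 40883/(-42172) = (-9/8/(-5)*(-176))/(((1/(-20 + 4) + 3)*26)) + 40883/(-42172) = (-9/8*(-1/5)*(-176))/(((1/(-16) + 3)*26)) + 40883*(-1/42172) = ((9/40)*(-176))/(((-1/16 + 3)*26)) - 40883/42172 = -198/(5*((47/16)*26)) - 40883/42172 = -198/(5*611/8) - 40883/42172 = -198/5*8/611 - 40883/42172 = -1584/3055 - 40883/42172 = -14746001/9910420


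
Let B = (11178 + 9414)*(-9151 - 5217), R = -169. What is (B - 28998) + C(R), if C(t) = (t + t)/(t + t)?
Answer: -295894853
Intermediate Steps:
B = -295865856 (B = 20592*(-14368) = -295865856)
C(t) = 1 (C(t) = (2*t)/((2*t)) = (2*t)*(1/(2*t)) = 1)
(B - 28998) + C(R) = (-295865856 - 28998) + 1 = -295894854 + 1 = -295894853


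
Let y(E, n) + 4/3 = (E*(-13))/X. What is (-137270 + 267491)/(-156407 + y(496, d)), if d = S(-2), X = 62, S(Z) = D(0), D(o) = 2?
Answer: -390663/469537 ≈ -0.83202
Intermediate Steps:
S(Z) = 2
d = 2
y(E, n) = -4/3 - 13*E/62 (y(E, n) = -4/3 + (E*(-13))/62 = -4/3 - 13*E*(1/62) = -4/3 - 13*E/62)
(-137270 + 267491)/(-156407 + y(496, d)) = (-137270 + 267491)/(-156407 + (-4/3 - 13/62*496)) = 130221/(-156407 + (-4/3 - 104)) = 130221/(-156407 - 316/3) = 130221/(-469537/3) = 130221*(-3/469537) = -390663/469537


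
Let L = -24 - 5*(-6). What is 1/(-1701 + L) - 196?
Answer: -332221/1695 ≈ -196.00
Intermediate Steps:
L = 6 (L = -24 + 30 = 6)
1/(-1701 + L) - 196 = 1/(-1701 + 6) - 196 = 1/(-1695) - 196 = -1/1695 - 196 = -332221/1695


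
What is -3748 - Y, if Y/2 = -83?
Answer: -3582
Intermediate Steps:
Y = -166 (Y = 2*(-83) = -166)
-3748 - Y = -3748 - 1*(-166) = -3748 + 166 = -3582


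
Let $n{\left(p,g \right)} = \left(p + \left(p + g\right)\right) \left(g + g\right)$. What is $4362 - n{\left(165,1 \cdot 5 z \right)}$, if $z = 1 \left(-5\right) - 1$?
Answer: $22362$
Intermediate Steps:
$z = -6$ ($z = -5 - 1 = -6$)
$n{\left(p,g \right)} = 2 g \left(g + 2 p\right)$ ($n{\left(p,g \right)} = \left(p + \left(g + p\right)\right) 2 g = \left(g + 2 p\right) 2 g = 2 g \left(g + 2 p\right)$)
$4362 - n{\left(165,1 \cdot 5 z \right)} = 4362 - 2 \cdot 1 \cdot 5 \left(-6\right) \left(1 \cdot 5 \left(-6\right) + 2 \cdot 165\right) = 4362 - 2 \cdot 5 \left(-6\right) \left(5 \left(-6\right) + 330\right) = 4362 - 2 \left(-30\right) \left(-30 + 330\right) = 4362 - 2 \left(-30\right) 300 = 4362 - -18000 = 4362 + 18000 = 22362$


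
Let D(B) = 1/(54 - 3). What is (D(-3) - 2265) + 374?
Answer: -96440/51 ≈ -1891.0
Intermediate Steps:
D(B) = 1/51
(D(-3) - 2265) + 374 = (1/51 - 2265) + 374 = -115514/51 + 374 = -96440/51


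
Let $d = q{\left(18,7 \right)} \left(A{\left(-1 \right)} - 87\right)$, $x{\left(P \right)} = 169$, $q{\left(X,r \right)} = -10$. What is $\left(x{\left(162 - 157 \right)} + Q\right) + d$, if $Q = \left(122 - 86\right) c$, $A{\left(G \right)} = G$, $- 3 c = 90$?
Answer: $-31$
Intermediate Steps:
$c = -30$ ($c = \left(- \frac{1}{3}\right) 90 = -30$)
$d = 880$ ($d = - 10 \left(-1 - 87\right) = \left(-10\right) \left(-88\right) = 880$)
$Q = -1080$ ($Q = \left(122 - 86\right) \left(-30\right) = 36 \left(-30\right) = -1080$)
$\left(x{\left(162 - 157 \right)} + Q\right) + d = \left(169 - 1080\right) + 880 = -911 + 880 = -31$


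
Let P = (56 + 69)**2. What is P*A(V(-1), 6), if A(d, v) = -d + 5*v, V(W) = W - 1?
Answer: 500000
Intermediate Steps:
V(W) = -1 + W
P = 15625 (P = 125**2 = 15625)
P*A(V(-1), 6) = 15625*(-(-1 - 1) + 5*6) = 15625*(-1*(-2) + 30) = 15625*(2 + 30) = 15625*32 = 500000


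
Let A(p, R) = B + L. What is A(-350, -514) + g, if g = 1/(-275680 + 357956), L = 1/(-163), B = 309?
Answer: 4143913179/13410988 ≈ 308.99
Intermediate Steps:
L = -1/163 ≈ -0.0061350
A(p, R) = 50366/163 (A(p, R) = 309 - 1/163 = 50366/163)
g = 1/82276 ≈ 1.2154e-5
A(-350, -514) + g = 50366/163 + 1/82276 = 4143913179/13410988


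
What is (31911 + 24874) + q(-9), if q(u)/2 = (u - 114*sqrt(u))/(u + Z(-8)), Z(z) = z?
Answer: 965363/17 + 684*I/17 ≈ 56786.0 + 40.235*I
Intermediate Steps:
q(u) = 2*(u - 114*sqrt(u))/(-8 + u) (q(u) = 2*((u - 114*sqrt(u))/(u - 8)) = 2*((u - 114*sqrt(u))/(-8 + u)) = 2*(u - 114*sqrt(u))/(-8 + u))
(31911 + 24874) + q(-9) = (31911 + 24874) + 2*(-9 - 342*I)/(-8 - 9) = 56785 + 2*(-9 - 342*I)/(-17) = 56785 + 2*(-1/17)*(-9 - 342*I) = 56785 + (18/17 + 684*I/17) = 965363/17 + 684*I/17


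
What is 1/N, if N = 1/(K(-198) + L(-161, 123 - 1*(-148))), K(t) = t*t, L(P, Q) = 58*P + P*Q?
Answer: -13765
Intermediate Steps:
K(t) = t**2
N = -1/13765 (N = 1/((-198)**2 - 161*(58 + (123 - 1*(-148)))) = 1/(39204 - 161*(58 + (123 + 148))) = 1/(39204 - 161*(58 + 271)) = 1/(39204 - 161*329) = 1/(39204 - 52969) = 1/(-13765) = -1/13765 ≈ -7.2648e-5)
1/N = 1/(-1/13765) = -13765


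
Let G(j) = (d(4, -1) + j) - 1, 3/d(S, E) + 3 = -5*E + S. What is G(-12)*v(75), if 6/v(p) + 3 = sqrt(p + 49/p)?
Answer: -16875/4999 - 375*sqrt(17022)/4999 ≈ -13.163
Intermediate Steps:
d(S, E) = 3/(-3 + S - 5*E) (d(S, E) = 3/(-3 + (-5*E + S)) = 3/(-3 + (S - 5*E)) = 3/(-3 + S - 5*E))
G(j) = -1/2 + j (G(j) = (-3/(3 - 1*4 + 5*(-1)) + j) - 1 = (-3/(3 - 4 - 5) + j) - 1 = (-3/(-6) + j) - 1 = (-3*(-1/6) + j) - 1 = (1/2 + j) - 1 = -1/2 + j)
v(p) = 6/(-3 + sqrt(p + 49/p))
G(-12)*v(75) = (-1/2 - 12)*(6/(-3 + sqrt(75 + 49/75))) = -75/(-3 + sqrt(75 + 49*(1/75))) = -75/(-3 + sqrt(75 + 49/75)) = -75/(-3 + sqrt(5674/75)) = -75/(-3 + sqrt(17022)/15)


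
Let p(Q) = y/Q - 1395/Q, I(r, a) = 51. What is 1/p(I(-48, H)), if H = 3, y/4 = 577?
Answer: 51/913 ≈ 0.055860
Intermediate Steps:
y = 2308 (y = 4*577 = 2308)
p(Q) = 913/Q (p(Q) = 2308/Q - 1395/Q = 913/Q)
1/p(I(-48, H)) = 1/(913/51) = 51/913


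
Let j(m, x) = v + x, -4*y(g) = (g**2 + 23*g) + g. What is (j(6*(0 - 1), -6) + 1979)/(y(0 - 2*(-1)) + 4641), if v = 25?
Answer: 999/2314 ≈ 0.43172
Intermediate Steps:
y(g) = -6*g - g**2/4 (y(g) = -((g**2 + 23*g) + g)/4 = -(g**2 + 24*g)/4 = -6*g - g**2/4)
j(m, x) = 25 + x
(j(6*(0 - 1), -6) + 1979)/(y(0 - 2*(-1)) + 4641) = ((25 - 6) + 1979)/(-(0 - 2*(-1))*(24 + (0 - 2*(-1)))/4 + 4641) = (19 + 1979)/(-(0 + 2)*(24 + (0 + 2))/4 + 4641) = 1998/(-1/4*2*(24 + 2) + 4641) = 1998/(-1/4*2*26 + 4641) = 1998/(-13 + 4641) = 1998/4628 = 1998*(1/4628) = 999/2314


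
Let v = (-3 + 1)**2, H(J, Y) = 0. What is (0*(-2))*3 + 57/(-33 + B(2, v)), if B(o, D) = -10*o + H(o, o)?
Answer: -57/53 ≈ -1.0755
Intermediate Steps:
v = 4 (v = (-2)**2 = 4)
B(o, D) = -10*o (B(o, D) = -10*o + 0 = -10*o)
(0*(-2))*3 + 57/(-33 + B(2, v)) = (0*(-2))*3 + 57/(-33 - 10*2) = 0*3 + 57/(-33 - 20) = 0 + 57/(-53) = 0 - 1/53*57 = 0 - 57/53 = -57/53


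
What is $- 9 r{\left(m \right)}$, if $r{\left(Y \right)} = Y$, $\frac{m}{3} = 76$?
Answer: $-2052$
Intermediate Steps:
$m = 228$ ($m = 3 \cdot 76 = 228$)
$- 9 r{\left(m \right)} = \left(-9\right) 228 = -2052$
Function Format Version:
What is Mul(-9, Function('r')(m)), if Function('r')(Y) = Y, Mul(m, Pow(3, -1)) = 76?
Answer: -2052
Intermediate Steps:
m = 228 (m = Mul(3, 76) = 228)
Mul(-9, Function('r')(m)) = Mul(-9, 228) = -2052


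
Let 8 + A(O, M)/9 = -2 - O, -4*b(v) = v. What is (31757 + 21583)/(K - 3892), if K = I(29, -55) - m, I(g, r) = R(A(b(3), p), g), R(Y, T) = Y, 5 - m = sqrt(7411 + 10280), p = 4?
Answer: -226460304/16879679 - 56896*sqrt(17691)/16879679 ≈ -13.864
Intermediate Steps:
m = 5 - sqrt(17691) (m = 5 - sqrt(7411 + 10280) = 5 - sqrt(17691) ≈ -128.01)
b(v) = -v/4
A(O, M) = -90 - 9*O (A(O, M) = -72 + 9*(-2 - O) = -72 + (-18 - 9*O) = -90 - 9*O)
I(g, r) = -333/4 (I(g, r) = -90 - (-9)*3/4 = -90 - 9*(-3/4) = -90 + 27/4 = -333/4)
K = -353/4 + sqrt(17691) (K = -333/4 - (5 - sqrt(17691)) = -333/4 + (-5 + sqrt(17691)) = -353/4 + sqrt(17691) ≈ 44.758)
(31757 + 21583)/(K - 3892) = (31757 + 21583)/((-353/4 + sqrt(17691)) - 3892) = 53340/(-15921/4 + sqrt(17691))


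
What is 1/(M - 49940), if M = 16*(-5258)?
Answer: -1/134068 ≈ -7.4589e-6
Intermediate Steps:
M = -84128
1/(M - 49940) = 1/(-84128 - 49940) = 1/(-134068) = -1/134068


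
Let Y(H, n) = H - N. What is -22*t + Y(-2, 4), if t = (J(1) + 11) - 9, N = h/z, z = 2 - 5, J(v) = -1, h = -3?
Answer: -25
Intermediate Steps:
z = -3
N = 1 (N = -3/(-3) = -3*(-⅓) = 1)
t = 1 (t = (-1 + 11) - 9 = 10 - 9 = 1)
Y(H, n) = -1 + H (Y(H, n) = H - 1*1 = H - 1 = -1 + H)
-22*t + Y(-2, 4) = -22*1 + (-1 - 2) = -22 - 3 = -25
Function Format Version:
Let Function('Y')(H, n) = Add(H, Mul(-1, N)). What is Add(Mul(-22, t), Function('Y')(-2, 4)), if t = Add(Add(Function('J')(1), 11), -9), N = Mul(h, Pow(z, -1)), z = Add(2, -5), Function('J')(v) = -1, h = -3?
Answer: -25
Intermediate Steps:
z = -3
N = 1 (N = Mul(-3, Pow(-3, -1)) = Mul(-3, Rational(-1, 3)) = 1)
t = 1 (t = Add(Add(-1, 11), -9) = Add(10, -9) = 1)
Function('Y')(H, n) = Add(-1, H) (Function('Y')(H, n) = Add(H, Mul(-1, 1)) = Add(H, -1) = Add(-1, H))
Add(Mul(-22, t), Function('Y')(-2, 4)) = Add(Mul(-22, 1), Add(-1, -2)) = Add(-22, -3) = -25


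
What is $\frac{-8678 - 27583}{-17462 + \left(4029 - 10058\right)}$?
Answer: $\frac{36261}{23491} \approx 1.5436$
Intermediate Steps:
$\frac{-8678 - 27583}{-17462 + \left(4029 - 10058\right)} = - \frac{36261}{-17462 + \left(4029 - 10058\right)} = - \frac{36261}{-17462 - 6029} = - \frac{36261}{-23491} = \left(-36261\right) \left(- \frac{1}{23491}\right) = \frac{36261}{23491}$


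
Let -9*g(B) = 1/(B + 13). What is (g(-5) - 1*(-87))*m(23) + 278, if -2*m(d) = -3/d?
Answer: 313175/1104 ≈ 283.67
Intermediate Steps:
g(B) = -1/(9*(13 + B)) (g(B) = -1/(9*(B + 13)) = -1/(9*(13 + B)))
m(d) = 3/(2*d) (m(d) = -(-3)/(2*d) = 3/(2*d))
(g(-5) - 1*(-87))*m(23) + 278 = (-1/(117 + 9*(-5)) - 1*(-87))*((3/2)/23) + 278 = (-1/(117 - 45) + 87)*((3/2)*(1/23)) + 278 = (-1/72 + 87)*(3/46) + 278 = (6263/72)*(3/46) + 278 = 6263/1104 + 278 = 313175/1104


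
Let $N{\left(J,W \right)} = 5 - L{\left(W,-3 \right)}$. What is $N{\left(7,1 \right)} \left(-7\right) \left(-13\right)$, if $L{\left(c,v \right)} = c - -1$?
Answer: $273$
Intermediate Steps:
$L{\left(c,v \right)} = 1 + c$ ($L{\left(c,v \right)} = c + 1 = 1 + c$)
$N{\left(J,W \right)} = 4 - W$ ($N{\left(J,W \right)} = 5 - \left(1 + W\right) = 4 - W$)
$N{\left(7,1 \right)} \left(-7\right) \left(-13\right) = \left(4 - 1\right) \left(-7\right) \left(-13\right) = 3 \left(-7\right) \left(-13\right) = \left(-21\right) \left(-13\right) = 273$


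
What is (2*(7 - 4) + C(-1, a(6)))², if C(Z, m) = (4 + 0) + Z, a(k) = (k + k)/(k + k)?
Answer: 81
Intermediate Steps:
a(k) = 1 (a(k) = (2*k)/((2*k)) = (2*k)*(1/(2*k)) = 1)
C(Z, m) = 4 + Z
(2*(7 - 4) + C(-1, a(6)))² = (2*(7 - 4) + (4 - 1))² = (2*3 + 3)² = (6 + 3)² = 9² = 81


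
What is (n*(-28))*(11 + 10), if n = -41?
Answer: 24108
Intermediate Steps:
(n*(-28))*(11 + 10) = (-41*(-28))*(11 + 10) = 1148*21 = 24108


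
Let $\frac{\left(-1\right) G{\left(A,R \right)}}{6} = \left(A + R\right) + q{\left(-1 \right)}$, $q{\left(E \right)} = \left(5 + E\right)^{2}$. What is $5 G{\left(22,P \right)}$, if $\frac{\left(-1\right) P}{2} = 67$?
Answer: $2880$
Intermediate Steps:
$P = -134$ ($P = \left(-2\right) 67 = -134$)
$G{\left(A,R \right)} = -96 - 6 A - 6 R$ ($G{\left(A,R \right)} = - 6 \left(\left(A + R\right) + \left(5 - 1\right)^{2}\right) = - 6 \left(\left(A + R\right) + 4^{2}\right) = - 6 \left(\left(A + R\right) + 16\right) = - 6 \left(16 + A + R\right) = -96 - 6 A - 6 R$)
$5 G{\left(22,P \right)} = 5 \left(-96 - 132 - -804\right) = 5 \left(-96 - 132 + 804\right) = 5 \cdot 576 = 2880$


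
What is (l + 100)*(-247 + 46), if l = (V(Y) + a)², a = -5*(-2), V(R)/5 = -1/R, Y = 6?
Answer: -443875/12 ≈ -36990.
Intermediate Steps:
V(R) = -5/R (V(R) = 5*(-1/R) = -5/R)
a = 10
l = 3025/36 (l = (-5/6 + 10)² = (-5*⅙ + 10)² = (-⅚ + 10)² = (55/6)² = 3025/36 ≈ 84.028)
(l + 100)*(-247 + 46) = (3025/36 + 100)*(-247 + 46) = (6625/36)*(-201) = -443875/12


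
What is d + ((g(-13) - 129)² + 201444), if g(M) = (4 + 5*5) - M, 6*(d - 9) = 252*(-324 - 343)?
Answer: 181008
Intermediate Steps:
d = -28005 (d = 9 + (252*(-324 - 343))/6 = 9 + (252*(-667))/6 = 9 + (⅙)*(-168084) = 9 - 28014 = -28005)
g(M) = 29 - M (g(M) = (4 + 25) - M = 29 - M)
d + ((g(-13) - 129)² + 201444) = -28005 + (((29 - 1*(-13)) - 129)² + 201444) = -28005 + (((29 + 13) - 129)² + 201444) = -28005 + ((42 - 129)² + 201444) = -28005 + ((-87)² + 201444) = -28005 + (7569 + 201444) = -28005 + 209013 = 181008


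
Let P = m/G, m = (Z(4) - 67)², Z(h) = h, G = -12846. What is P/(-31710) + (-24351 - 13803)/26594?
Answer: -123347610429/85976008540 ≈ -1.4347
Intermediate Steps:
m = 3969 (m = (4 - 67)² = (-63)² = 3969)
P = -1323/4282 (P = 3969/(-12846) = 3969*(-1/12846) = -1323/4282 ≈ -0.30897)
P/(-31710) + (-24351 - 13803)/26594 = -1323/4282/(-31710) + (-24351 - 13803)/26594 = -1323/4282*(-1/31710) - 38154*1/26594 = 63/6465820 - 19077/13297 = -123347610429/85976008540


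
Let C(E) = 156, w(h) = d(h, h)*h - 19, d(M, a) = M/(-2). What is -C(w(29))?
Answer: -156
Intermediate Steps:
d(M, a) = -M/2 (d(M, a) = M*(-1/2) = -M/2)
w(h) = -19 - h**2/2 (w(h) = (-h/2)*h - 19 = -h**2/2 - 19 = -19 - h**2/2)
-C(w(29)) = -1*156 = -156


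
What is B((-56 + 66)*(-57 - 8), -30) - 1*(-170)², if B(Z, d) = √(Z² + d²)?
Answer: -28900 + 10*√4234 ≈ -28249.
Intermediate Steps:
B((-56 + 66)*(-57 - 8), -30) - 1*(-170)² = √(((-56 + 66)*(-57 - 8))² + (-30)²) - 1*(-170)² = √((10*(-65))² + 900) - 1*28900 = √((-650)² + 900) - 28900 = √(422500 + 900) - 28900 = √423400 - 28900 = 10*√4234 - 28900 = -28900 + 10*√4234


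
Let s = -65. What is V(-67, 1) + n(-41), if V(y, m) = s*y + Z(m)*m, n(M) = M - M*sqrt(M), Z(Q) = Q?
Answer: 4315 + 41*I*sqrt(41) ≈ 4315.0 + 262.53*I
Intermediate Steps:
n(M) = M - M**(3/2)
V(y, m) = m**2 - 65*y (V(y, m) = -65*y + m*m = -65*y + m**2 = m**2 - 65*y)
V(-67, 1) + n(-41) = (1**2 - 65*(-67)) + (-41 - (-41)**(3/2)) = (1 + 4355) + (-41 - (-41)*I*sqrt(41)) = 4356 + (-41 + 41*I*sqrt(41)) = 4315 + 41*I*sqrt(41)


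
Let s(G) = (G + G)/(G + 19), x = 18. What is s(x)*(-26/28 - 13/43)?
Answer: -13338/11137 ≈ -1.1976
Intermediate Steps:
s(G) = 2*G/(19 + G) (s(G) = (2*G)/(19 + G) = 2*G/(19 + G))
s(x)*(-26/28 - 13/43) = (2*18/(19 + 18))*(-26/28 - 13/43) = (2*18/37)*(-26*1/28 - 13*1/43) = (2*18*(1/37))*(-13/14 - 13/43) = (36/37)*(-741/602) = -13338/11137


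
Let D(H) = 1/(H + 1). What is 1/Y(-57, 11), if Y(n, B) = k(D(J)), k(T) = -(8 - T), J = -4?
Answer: -3/25 ≈ -0.12000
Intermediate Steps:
D(H) = 1/(1 + H)
k(T) = -8 + T
Y(n, B) = -25/3 (Y(n, B) = -8 + 1/(1 - 4) = -8 + 1/(-3) = -8 - ⅓ = -25/3)
1/Y(-57, 11) = 1/(-25/3) = -3/25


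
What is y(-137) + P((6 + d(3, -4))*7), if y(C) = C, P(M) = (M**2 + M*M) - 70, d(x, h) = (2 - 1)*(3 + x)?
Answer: 13905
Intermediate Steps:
d(x, h) = 3 + x (d(x, h) = 1*(3 + x) = 3 + x)
P(M) = -70 + 2*M**2 (P(M) = (M**2 + M**2) - 70 = 2*M**2 - 70 = -70 + 2*M**2)
y(-137) + P((6 + d(3, -4))*7) = -137 + (-70 + 2*((6 + (3 + 3))*7)**2) = -137 + (-70 + 2*((6 + 6)*7)**2) = -137 + (-70 + 2*(12*7)**2) = -137 + (-70 + 2*84**2) = -137 + (-70 + 2*7056) = -137 + (-70 + 14112) = -137 + 14042 = 13905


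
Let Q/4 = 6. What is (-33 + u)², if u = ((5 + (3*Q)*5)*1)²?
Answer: 17740108864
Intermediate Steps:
Q = 24 (Q = 4*6 = 24)
u = 133225 (u = ((5 + (3*24)*5)*1)² = ((5 + 72*5)*1)² = ((5 + 360)*1)² = (365*1)² = 365² = 133225)
(-33 + u)² = (-33 + 133225)² = 133192² = 17740108864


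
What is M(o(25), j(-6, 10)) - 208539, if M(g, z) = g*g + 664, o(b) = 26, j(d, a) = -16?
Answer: -207199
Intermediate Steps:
M(g, z) = 664 + g² (M(g, z) = g² + 664 = 664 + g²)
M(o(25), j(-6, 10)) - 208539 = (664 + 26²) - 208539 = (664 + 676) - 208539 = 1340 - 208539 = -207199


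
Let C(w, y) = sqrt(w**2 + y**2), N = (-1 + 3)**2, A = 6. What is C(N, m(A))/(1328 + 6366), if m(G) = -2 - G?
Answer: 2*sqrt(5)/3847 ≈ 0.0011625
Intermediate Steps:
N = 4 (N = 2**2 = 4)
C(N, m(A))/(1328 + 6366) = sqrt(4**2 + (-2 - 1*6)**2)/(1328 + 6366) = sqrt(16 + (-2 - 6)**2)/7694 = sqrt(16 + (-8)**2)/7694 = sqrt(16 + 64)/7694 = sqrt(80)/7694 = (4*sqrt(5))/7694 = 2*sqrt(5)/3847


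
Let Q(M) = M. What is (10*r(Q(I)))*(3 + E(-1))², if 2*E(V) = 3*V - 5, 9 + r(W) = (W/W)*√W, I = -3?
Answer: -90 + 10*I*√3 ≈ -90.0 + 17.32*I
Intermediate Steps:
r(W) = -9 + √W (r(W) = -9 + (W/W)*√W = -9 + 1*√W = -9 + √W)
E(V) = -5/2 + 3*V/2 (E(V) = (3*V - 5)/2 = (-5 + 3*V)/2 = -5/2 + 3*V/2)
(10*r(Q(I)))*(3 + E(-1))² = (10*(-9 + √(-3)))*(3 + (-5/2 + (3/2)*(-1)))² = (10*(-9 + I*√3))*(3 + (-5/2 - 3/2))² = (-90 + 10*I*√3)*(3 - 4)² = (-90 + 10*I*√3)*(-1)² = (-90 + 10*I*√3)*1 = -90 + 10*I*√3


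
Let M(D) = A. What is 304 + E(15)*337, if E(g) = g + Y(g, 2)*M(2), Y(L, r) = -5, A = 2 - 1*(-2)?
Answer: -1381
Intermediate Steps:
A = 4 (A = 2 + 2 = 4)
M(D) = 4
E(g) = -20 + g (E(g) = g - 5*4 = g - 20 = -20 + g)
304 + E(15)*337 = 304 + (-20 + 15)*337 = 304 - 5*337 = 304 - 1685 = -1381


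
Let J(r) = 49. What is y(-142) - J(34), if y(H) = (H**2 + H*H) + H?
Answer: 40137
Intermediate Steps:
y(H) = H + 2*H**2 (y(H) = (H**2 + H**2) + H = 2*H**2 + H = H + 2*H**2)
y(-142) - J(34) = -142*(1 + 2*(-142)) - 1*49 = -142*(1 - 284) - 49 = -142*(-283) - 49 = 40186 - 49 = 40137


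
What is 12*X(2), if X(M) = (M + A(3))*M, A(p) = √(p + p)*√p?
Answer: 48 + 72*√2 ≈ 149.82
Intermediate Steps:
A(p) = p*√2 (A(p) = √(2*p)*√p = (√2*√p)*√p = p*√2)
X(M) = M*(M + 3*√2) (X(M) = (M + 3*√2)*M = M*(M + 3*√2))
12*X(2) = 12*(2*(2 + 3*√2)) = 12*(4 + 6*√2) = 48 + 72*√2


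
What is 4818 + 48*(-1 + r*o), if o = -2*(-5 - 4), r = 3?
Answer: 7362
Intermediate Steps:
o = 18 (o = -2*(-9) = 18)
4818 + 48*(-1 + r*o) = 4818 + 48*(-1 + 3*18) = 4818 + 48*(-1 + 54) = 4818 + 48*53 = 4818 + 2544 = 7362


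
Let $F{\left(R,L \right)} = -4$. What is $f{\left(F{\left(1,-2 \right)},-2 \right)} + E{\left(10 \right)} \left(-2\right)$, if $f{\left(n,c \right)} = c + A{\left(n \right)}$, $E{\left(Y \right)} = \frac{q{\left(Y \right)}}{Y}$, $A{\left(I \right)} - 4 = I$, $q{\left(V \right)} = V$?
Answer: $-4$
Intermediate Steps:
$A{\left(I \right)} = 4 + I$
$E{\left(Y \right)} = 1$ ($E{\left(Y \right)} = \frac{Y}{Y} = 1$)
$f{\left(n,c \right)} = 4 + c + n$ ($f{\left(n,c \right)} = c + \left(4 + n\right) = 4 + c + n$)
$f{\left(F{\left(1,-2 \right)},-2 \right)} + E{\left(10 \right)} \left(-2\right) = \left(4 - 2 - 4\right) + 1 \left(-2\right) = -2 - 2 = -4$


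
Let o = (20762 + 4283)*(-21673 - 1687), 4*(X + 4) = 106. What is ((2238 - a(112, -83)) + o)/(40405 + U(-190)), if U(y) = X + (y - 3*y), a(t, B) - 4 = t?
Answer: -1170098156/81615 ≈ -14337.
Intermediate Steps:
X = 45/2 (X = -4 + (¼)*106 = -4 + 53/2 = 45/2 ≈ 22.500)
a(t, B) = 4 + t
U(y) = 45/2 - 2*y (U(y) = 45/2 + (y - 3*y) = 45/2 - 2*y)
o = -585051200 (o = 25045*(-23360) = -585051200)
((2238 - a(112, -83)) + o)/(40405 + U(-190)) = ((2238 - (4 + 112)) - 585051200)/(40405 + (45/2 - 2*(-190))) = ((2238 - 1*116) - 585051200)/(40405 + (45/2 + 380)) = ((2238 - 116) - 585051200)/(40405 + 805/2) = (2122 - 585051200)/(81615/2) = -585049078*2/81615 = -1170098156/81615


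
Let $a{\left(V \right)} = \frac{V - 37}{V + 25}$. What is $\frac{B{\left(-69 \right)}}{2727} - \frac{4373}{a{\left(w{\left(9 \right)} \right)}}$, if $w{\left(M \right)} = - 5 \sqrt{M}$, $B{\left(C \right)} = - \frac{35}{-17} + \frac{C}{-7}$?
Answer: $\frac{7095513613}{8437338} \approx 840.97$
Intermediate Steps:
$B{\left(C \right)} = \frac{35}{17} - \frac{C}{7}$ ($B{\left(C \right)} = \left(-35\right) \left(- \frac{1}{17}\right) + C \left(- \frac{1}{7}\right) = \frac{35}{17} - \frac{C}{7}$)
$a{\left(V \right)} = \frac{-37 + V}{25 + V}$
$\frac{B{\left(-69 \right)}}{2727} - \frac{4373}{a{\left(w{\left(9 \right)} \right)}} = \frac{\frac{35}{17} - - \frac{69}{7}}{2727} - \frac{4373}{\frac{1}{25 - 5 \sqrt{9}} \left(-37 - 5 \sqrt{9}\right)} = \left(\frac{35}{17} + \frac{69}{7}\right) \frac{1}{2727} - \frac{4373}{\frac{1}{25 - 15} \left(-37 - 15\right)} = \frac{1418}{119} \cdot \frac{1}{2727} - \frac{4373}{\frac{1}{25 - 15} \left(-37 - 15\right)} = \frac{1418}{324513} - \frac{4373}{\frac{1}{10} \left(-52\right)} = \frac{1418}{324513} - \frac{4373}{- \frac{26}{5}} = \frac{1418}{324513} - - \frac{21865}{26} = \frac{1418}{324513} + \frac{21865}{26} = \frac{7095513613}{8437338}$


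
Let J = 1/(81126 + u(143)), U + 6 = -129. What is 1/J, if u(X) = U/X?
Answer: 11600883/143 ≈ 81125.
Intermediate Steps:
U = -135 (U = -6 - 129 = -135)
u(X) = -135/X
J = 143/11600883 (J = 1/(81126 - 135/143) = 1/(11600883/143) = 143/11600883 ≈ 1.2327e-5)
1/J = 1/(143/11600883) = 11600883/143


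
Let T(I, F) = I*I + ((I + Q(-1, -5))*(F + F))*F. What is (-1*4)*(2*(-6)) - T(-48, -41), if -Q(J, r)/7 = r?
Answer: 41450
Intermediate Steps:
Q(J, r) = -7*r
T(I, F) = I² + 2*F²*(35 + I) (T(I, F) = I*I + ((I - 7*(-5))*(F + F))*F = I² + ((I + 35)*(2*F))*F = I² + ((35 + I)*(2*F))*F = I² + (2*F*(35 + I))*F = I² + 2*F²*(35 + I))
(-1*4)*(2*(-6)) - T(-48, -41) = (-1*4)*(2*(-6)) - ((-48)² + 70*(-41)² + 2*(-48)*(-41)²) = -4*(-12) - (2304 + 70*1681 + 2*(-48)*1681) = 48 - (2304 + 117670 - 161376) = 48 - 1*(-41402) = 48 + 41402 = 41450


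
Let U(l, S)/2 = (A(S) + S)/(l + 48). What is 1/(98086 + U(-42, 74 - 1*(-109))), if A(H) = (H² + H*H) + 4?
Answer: 3/361423 ≈ 8.3005e-6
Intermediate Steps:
A(H) = 4 + 2*H² (A(H) = (H² + H²) + 4 = 2*H² + 4 = 4 + 2*H²)
U(l, S) = 2*(4 + S + 2*S²)/(48 + l) (U(l, S) = 2*(((4 + 2*S²) + S)/(l + 48)) = 2*((4 + S + 2*S²)/(48 + l)) = 2*(4 + S + 2*S²)/(48 + l))
1/(98086 + U(-42, 74 - 1*(-109))) = 1/(98086 + 2*(4 + (74 - 1*(-109)) + 2*(74 - 1*(-109))²)/(48 - 42)) = 1/(98086 + 2*(4 + (74 + 109) + 2*(74 + 109)²)/6) = 1/(98086 + 2*(⅙)*(4 + 183 + 2*183²)) = 1/(98086 + 2*(⅙)*(4 + 183 + 2*33489)) = 1/(98086 + 2*(⅙)*(4 + 183 + 66978)) = 1/(98086 + 2*(⅙)*67165) = 1/(98086 + 67165/3) = 1/(361423/3) = 3/361423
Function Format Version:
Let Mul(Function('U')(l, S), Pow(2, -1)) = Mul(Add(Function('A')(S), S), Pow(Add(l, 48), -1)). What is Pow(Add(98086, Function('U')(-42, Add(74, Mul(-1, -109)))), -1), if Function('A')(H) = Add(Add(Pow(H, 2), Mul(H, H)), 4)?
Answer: Rational(3, 361423) ≈ 8.3005e-6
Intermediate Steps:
Function('A')(H) = Add(4, Mul(2, Pow(H, 2))) (Function('A')(H) = Add(Add(Pow(H, 2), Pow(H, 2)), 4) = Add(Mul(2, Pow(H, 2)), 4) = Add(4, Mul(2, Pow(H, 2))))
Function('U')(l, S) = Mul(2, Pow(Add(48, l), -1), Add(4, S, Mul(2, Pow(S, 2)))) (Function('U')(l, S) = Mul(2, Mul(Add(Add(4, Mul(2, Pow(S, 2))), S), Pow(Add(l, 48), -1))) = Mul(2, Mul(Add(4, S, Mul(2, Pow(S, 2))), Pow(Add(48, l), -1))) = Mul(2, Mul(Pow(Add(48, l), -1), Add(4, S, Mul(2, Pow(S, 2))))) = Mul(2, Pow(Add(48, l), -1), Add(4, S, Mul(2, Pow(S, 2)))))
Pow(Add(98086, Function('U')(-42, Add(74, Mul(-1, -109)))), -1) = Pow(Add(98086, Mul(2, Pow(Add(48, -42), -1), Add(4, Add(74, Mul(-1, -109)), Mul(2, Pow(Add(74, Mul(-1, -109)), 2))))), -1) = Pow(Add(98086, Mul(2, Pow(6, -1), Add(4, Add(74, 109), Mul(2, Pow(Add(74, 109), 2))))), -1) = Pow(Add(98086, Mul(2, Rational(1, 6), Add(4, 183, Mul(2, Pow(183, 2))))), -1) = Pow(Add(98086, Mul(2, Rational(1, 6), Add(4, 183, Mul(2, 33489)))), -1) = Pow(Add(98086, Mul(2, Rational(1, 6), Add(4, 183, 66978))), -1) = Pow(Add(98086, Mul(2, Rational(1, 6), 67165)), -1) = Pow(Add(98086, Rational(67165, 3)), -1) = Pow(Rational(361423, 3), -1) = Rational(3, 361423)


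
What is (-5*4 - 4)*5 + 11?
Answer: -109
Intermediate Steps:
(-5*4 - 4)*5 + 11 = (-20 - 4)*5 + 11 = -24*5 + 11 = -120 + 11 = -109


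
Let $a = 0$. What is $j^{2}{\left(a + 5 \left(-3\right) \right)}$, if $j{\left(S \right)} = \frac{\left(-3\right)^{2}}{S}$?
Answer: $\frac{9}{25} \approx 0.36$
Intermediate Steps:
$j{\left(S \right)} = \frac{9}{S}$
$j^{2}{\left(a + 5 \left(-3\right) \right)} = \left(\frac{9}{0 + 5 \left(-3\right)}\right)^{2} = \left(\frac{9}{0 - 15}\right)^{2} = \left(\frac{9}{-15}\right)^{2} = \left(9 \left(- \frac{1}{15}\right)\right)^{2} = \left(- \frac{3}{5}\right)^{2} = \frac{9}{25}$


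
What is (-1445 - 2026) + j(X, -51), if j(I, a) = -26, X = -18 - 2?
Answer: -3497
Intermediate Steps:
X = -20
(-1445 - 2026) + j(X, -51) = (-1445 - 2026) - 26 = -3471 - 26 = -3497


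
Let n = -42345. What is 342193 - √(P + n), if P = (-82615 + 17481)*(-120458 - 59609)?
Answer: 342193 - √11728441633 ≈ 2.3390e+5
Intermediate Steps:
P = 11728483978 (P = -65134*(-180067) = 11728483978)
342193 - √(P + n) = 342193 - √(11728483978 - 42345) = 342193 - √11728441633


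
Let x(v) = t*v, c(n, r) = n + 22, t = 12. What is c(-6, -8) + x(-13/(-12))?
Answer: 29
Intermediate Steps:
c(n, r) = 22 + n
x(v) = 12*v
c(-6, -8) + x(-13/(-12)) = (22 - 6) + 12*(-13/(-12)) = 16 + 12*(-13*(-1/12)) = 16 + 12*(13/12) = 16 + 13 = 29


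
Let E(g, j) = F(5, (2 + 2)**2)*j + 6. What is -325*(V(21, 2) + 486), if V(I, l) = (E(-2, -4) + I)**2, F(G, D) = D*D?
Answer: -323210875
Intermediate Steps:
F(G, D) = D**2
E(g, j) = 6 + 256*j (E(g, j) = ((2 + 2)**2)**2*j + 6 = (4**2)**2*j + 6 = 16**2*j + 6 = 256*j + 6 = 6 + 256*j)
V(I, l) = (-1018 + I)**2 (V(I, l) = ((6 + 256*(-4)) + I)**2 = ((6 - 1024) + I)**2 = (-1018 + I)**2)
-325*(V(21, 2) + 486) = -325*((-1018 + 21)**2 + 486) = -325*((-997)**2 + 486) = -325*(994009 + 486) = -325*994495 = -323210875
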